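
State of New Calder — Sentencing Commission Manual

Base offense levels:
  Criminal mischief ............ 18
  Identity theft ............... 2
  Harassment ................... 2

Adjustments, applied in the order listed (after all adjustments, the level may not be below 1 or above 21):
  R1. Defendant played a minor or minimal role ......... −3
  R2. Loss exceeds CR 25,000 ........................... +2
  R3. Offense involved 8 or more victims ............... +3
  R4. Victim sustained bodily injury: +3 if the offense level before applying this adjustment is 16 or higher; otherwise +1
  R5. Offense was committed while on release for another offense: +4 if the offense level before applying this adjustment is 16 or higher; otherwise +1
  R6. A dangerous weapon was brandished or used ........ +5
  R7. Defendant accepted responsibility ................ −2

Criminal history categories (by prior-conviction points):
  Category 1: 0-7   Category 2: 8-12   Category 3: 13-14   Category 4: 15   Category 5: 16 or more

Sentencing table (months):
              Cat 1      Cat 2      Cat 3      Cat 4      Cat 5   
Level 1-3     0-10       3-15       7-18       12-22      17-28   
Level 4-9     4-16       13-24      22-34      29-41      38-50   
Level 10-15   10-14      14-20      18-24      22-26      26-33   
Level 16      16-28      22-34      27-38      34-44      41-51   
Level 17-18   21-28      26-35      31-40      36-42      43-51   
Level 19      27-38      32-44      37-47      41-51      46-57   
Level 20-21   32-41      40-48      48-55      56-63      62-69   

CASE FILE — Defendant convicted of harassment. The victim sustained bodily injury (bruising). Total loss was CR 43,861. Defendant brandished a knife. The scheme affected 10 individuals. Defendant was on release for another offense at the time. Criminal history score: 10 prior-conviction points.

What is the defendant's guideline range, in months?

Base offense level for harassment: 2.
R2 applies: 2 + 2 = 4.
R3 applies: 4 + 3 = 7.
R4 applies (level before this adjustment is 7 < 16, so +1): 7 + 1 = 8.
R5 applies (level before this adjustment is 8 < 16, so +1): 8 + 1 = 9.
R6 applies: 9 + 5 = 14.
Final offense level: 14.
Criminal history: 10 prior points → Category 2 (8-12).
Level 14 falls in the 10-15 band.
Grid: Level 10-15 × Category 2 = 14-20 months.

14-20 months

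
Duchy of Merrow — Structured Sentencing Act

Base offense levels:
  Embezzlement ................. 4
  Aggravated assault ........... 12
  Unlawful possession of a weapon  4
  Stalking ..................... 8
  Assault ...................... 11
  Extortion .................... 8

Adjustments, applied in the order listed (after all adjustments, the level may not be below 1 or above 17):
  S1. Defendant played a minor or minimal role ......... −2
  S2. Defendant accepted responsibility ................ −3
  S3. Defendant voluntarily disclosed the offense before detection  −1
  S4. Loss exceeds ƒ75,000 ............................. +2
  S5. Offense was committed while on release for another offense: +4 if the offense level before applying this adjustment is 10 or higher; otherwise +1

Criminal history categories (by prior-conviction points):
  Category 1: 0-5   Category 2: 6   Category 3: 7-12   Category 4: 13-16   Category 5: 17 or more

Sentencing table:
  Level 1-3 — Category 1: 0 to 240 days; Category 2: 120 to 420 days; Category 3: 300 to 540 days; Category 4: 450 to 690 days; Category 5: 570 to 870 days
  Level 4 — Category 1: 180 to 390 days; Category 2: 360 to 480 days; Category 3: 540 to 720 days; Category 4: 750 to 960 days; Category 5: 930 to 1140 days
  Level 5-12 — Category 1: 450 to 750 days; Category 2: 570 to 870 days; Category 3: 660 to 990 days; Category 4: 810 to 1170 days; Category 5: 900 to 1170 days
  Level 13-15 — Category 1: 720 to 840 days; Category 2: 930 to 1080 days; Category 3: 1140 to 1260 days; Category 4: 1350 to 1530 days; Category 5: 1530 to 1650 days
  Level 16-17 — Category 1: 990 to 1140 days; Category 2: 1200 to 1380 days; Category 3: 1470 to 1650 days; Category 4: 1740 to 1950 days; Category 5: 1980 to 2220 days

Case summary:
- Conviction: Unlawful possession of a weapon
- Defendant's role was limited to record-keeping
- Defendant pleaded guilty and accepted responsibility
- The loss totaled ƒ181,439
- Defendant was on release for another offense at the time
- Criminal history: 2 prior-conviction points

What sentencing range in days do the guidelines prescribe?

Base offense level for unlawful possession of a weapon: 4.
S1 applies: 4 − 2 = 2.
S2 applies: 2 − 3 = -1.
S4 applies: -1 + 2 = 1.
S5 applies (level before this adjustment is 1 < 10, so +1): 1 + 1 = 2.
Final offense level: 2.
Criminal history: 2 prior points → Category 1 (0-5).
Level 2 falls in the 1-3 band.
Grid: Level 1-3 × Category 1 = 0-240 days.

0-240 days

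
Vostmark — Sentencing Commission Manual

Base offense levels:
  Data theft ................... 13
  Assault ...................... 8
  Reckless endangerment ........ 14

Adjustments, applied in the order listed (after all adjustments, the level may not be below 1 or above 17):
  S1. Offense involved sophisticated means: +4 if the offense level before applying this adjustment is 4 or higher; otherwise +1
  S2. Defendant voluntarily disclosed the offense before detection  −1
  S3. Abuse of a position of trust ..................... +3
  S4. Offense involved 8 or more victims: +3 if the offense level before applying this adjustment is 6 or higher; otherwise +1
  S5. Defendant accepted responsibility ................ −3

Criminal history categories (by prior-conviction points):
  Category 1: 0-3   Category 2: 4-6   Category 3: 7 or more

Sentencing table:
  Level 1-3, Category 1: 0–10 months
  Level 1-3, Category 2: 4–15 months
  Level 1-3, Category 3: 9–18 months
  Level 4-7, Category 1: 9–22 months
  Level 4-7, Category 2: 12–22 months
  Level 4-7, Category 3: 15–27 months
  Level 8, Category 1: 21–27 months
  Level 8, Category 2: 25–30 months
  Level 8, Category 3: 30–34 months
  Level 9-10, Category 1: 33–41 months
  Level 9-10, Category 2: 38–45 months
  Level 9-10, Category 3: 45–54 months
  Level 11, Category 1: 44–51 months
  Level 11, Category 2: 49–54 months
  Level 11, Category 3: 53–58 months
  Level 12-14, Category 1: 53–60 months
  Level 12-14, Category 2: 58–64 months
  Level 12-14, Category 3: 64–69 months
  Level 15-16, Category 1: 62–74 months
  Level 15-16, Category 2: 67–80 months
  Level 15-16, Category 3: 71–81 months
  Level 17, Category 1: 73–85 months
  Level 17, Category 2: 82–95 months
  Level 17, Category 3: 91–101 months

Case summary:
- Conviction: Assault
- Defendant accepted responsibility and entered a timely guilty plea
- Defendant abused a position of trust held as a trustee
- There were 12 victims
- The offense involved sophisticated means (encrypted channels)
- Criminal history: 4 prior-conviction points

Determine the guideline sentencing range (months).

Base offense level for assault: 8.
S1 applies (level before this adjustment is 8 ≥ 4, so +4): 8 + 4 = 12.
S2 does not apply.
S3 applies: 12 + 3 = 15.
S4 applies (level before this adjustment is 15 ≥ 6, so +3): 15 + 3 = 18.
S5 applies: 18 − 3 = 15.
Final offense level: 15.
Criminal history: 4 prior points → Category 2 (4-6).
Level 15 falls in the 15-16 band.
Grid: Level 15-16 × Category 2 = 67-80 months.

67-80 months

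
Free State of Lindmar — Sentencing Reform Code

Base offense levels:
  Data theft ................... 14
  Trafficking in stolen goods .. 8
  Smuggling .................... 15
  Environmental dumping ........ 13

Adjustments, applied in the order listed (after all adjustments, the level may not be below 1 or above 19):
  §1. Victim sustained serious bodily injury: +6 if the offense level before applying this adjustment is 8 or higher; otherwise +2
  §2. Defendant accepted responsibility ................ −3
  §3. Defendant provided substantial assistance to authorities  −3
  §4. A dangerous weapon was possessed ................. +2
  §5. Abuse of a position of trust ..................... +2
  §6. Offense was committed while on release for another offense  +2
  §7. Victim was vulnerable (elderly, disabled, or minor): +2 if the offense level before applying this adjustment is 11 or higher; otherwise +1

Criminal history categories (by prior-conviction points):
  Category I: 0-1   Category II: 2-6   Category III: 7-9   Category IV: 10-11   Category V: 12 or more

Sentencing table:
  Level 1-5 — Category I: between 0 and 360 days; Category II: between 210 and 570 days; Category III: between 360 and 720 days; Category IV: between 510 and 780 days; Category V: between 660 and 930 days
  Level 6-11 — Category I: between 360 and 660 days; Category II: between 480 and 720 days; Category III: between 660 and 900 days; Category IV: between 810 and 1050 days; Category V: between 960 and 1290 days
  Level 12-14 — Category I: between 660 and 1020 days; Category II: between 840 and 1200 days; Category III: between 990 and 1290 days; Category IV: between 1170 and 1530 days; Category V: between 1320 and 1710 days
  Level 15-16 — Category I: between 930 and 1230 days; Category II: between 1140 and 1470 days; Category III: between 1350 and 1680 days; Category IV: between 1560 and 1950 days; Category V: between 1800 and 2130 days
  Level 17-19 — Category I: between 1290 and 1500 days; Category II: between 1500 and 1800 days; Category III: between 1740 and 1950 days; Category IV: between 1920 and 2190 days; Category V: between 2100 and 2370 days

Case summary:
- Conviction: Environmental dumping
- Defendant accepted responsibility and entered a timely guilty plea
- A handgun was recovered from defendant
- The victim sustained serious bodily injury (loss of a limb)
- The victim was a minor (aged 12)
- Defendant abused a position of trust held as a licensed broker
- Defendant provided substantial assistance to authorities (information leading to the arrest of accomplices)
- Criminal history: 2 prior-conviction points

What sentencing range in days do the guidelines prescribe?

Base offense level for environmental dumping: 13.
§1 applies (level before this adjustment is 13 ≥ 8, so +6): 13 + 6 = 19.
§2 applies: 19 − 3 = 16.
§3 applies: 16 − 3 = 13.
§4 applies: 13 + 2 = 15.
§5 applies: 15 + 2 = 17.
§6 does not apply.
§7 applies (level before this adjustment is 17 ≥ 11, so +2): 17 + 2 = 19.
Final offense level: 19.
Criminal history: 2 prior points → Category II (2-6).
Level 19 falls in the 17-19 band.
Grid: Level 17-19 × Category II = 1500-1800 days.

1500-1800 days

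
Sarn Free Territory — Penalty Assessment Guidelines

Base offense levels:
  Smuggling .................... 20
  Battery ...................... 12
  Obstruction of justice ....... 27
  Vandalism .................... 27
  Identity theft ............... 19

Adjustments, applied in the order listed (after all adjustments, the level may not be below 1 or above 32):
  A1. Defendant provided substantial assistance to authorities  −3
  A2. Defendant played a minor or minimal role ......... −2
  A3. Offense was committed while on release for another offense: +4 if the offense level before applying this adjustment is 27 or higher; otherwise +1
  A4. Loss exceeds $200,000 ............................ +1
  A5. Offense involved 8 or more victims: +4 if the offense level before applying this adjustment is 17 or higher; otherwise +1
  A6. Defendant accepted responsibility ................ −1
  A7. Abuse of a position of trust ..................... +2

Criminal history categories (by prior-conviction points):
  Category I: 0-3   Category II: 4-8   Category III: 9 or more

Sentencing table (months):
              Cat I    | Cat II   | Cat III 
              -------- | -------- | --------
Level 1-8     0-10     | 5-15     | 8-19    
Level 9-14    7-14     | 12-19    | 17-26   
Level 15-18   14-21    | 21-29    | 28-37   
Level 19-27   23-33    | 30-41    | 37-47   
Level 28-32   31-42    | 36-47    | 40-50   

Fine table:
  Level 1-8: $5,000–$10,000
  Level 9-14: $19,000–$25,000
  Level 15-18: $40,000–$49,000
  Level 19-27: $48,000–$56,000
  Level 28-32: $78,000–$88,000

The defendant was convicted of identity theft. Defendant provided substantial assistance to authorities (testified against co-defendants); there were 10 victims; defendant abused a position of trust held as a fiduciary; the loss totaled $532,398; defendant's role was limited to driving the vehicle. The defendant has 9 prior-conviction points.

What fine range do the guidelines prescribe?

Base offense level for identity theft: 19.
A1 applies: 19 − 3 = 16.
A2 applies: 16 − 2 = 14.
A3 does not apply.
A4 applies: 14 + 1 = 15.
A5 applies (level before this adjustment is 15 < 17, so +1): 15 + 1 = 16.
A7 applies: 16 + 2 = 18.
Final offense level: 18.
Level 18 falls in the 15-18 band.
Fine table: Level 15-18 → $40,000–$49,000.

$40,000–$49,000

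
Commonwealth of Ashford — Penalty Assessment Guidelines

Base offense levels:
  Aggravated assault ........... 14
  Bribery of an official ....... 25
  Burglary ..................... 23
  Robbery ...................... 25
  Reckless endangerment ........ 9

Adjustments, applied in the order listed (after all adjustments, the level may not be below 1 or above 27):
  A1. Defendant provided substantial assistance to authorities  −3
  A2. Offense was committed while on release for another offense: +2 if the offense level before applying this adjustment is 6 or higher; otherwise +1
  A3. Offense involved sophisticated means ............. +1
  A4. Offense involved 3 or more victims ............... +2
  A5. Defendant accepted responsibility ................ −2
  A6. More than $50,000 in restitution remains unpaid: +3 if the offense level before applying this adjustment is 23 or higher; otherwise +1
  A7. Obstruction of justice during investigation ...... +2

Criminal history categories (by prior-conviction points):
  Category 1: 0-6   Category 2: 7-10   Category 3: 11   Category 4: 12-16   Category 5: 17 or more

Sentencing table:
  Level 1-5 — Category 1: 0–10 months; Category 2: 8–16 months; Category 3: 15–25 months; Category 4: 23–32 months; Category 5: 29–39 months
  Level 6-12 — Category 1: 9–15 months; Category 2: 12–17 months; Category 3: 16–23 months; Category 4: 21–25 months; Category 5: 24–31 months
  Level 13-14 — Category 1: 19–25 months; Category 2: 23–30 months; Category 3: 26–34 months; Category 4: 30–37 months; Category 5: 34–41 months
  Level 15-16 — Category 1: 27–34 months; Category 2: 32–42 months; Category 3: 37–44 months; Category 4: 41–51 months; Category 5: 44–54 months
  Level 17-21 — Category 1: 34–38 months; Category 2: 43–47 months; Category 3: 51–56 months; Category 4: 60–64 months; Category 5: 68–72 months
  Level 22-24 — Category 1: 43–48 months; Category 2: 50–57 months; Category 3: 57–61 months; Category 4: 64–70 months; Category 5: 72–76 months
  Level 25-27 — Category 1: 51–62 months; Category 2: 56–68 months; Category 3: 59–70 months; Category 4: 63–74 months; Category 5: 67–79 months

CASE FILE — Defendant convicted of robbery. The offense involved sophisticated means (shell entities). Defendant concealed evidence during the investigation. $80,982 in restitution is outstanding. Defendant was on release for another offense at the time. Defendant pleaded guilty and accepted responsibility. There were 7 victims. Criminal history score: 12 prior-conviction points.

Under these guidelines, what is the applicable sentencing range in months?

Base offense level for robbery: 25.
A1 does not apply.
A2 applies (level before this adjustment is 25 ≥ 6, so +2): 25 + 2 = 27.
A3 applies: 27 + 1 = 28.
A4 applies: 28 + 2 = 30.
A5 applies: 30 − 2 = 28.
A6 applies (level before this adjustment is 28 ≥ 23, so +3): 28 + 3 = 31.
A7 applies: 31 + 2 = 33.
Level 33 exceeds the maximum of 27; capped at 27.
Final offense level: 27.
Criminal history: 12 prior points → Category 4 (12-16).
Level 27 falls in the 25-27 band.
Grid: Level 25-27 × Category 4 = 63-74 months.

63-74 months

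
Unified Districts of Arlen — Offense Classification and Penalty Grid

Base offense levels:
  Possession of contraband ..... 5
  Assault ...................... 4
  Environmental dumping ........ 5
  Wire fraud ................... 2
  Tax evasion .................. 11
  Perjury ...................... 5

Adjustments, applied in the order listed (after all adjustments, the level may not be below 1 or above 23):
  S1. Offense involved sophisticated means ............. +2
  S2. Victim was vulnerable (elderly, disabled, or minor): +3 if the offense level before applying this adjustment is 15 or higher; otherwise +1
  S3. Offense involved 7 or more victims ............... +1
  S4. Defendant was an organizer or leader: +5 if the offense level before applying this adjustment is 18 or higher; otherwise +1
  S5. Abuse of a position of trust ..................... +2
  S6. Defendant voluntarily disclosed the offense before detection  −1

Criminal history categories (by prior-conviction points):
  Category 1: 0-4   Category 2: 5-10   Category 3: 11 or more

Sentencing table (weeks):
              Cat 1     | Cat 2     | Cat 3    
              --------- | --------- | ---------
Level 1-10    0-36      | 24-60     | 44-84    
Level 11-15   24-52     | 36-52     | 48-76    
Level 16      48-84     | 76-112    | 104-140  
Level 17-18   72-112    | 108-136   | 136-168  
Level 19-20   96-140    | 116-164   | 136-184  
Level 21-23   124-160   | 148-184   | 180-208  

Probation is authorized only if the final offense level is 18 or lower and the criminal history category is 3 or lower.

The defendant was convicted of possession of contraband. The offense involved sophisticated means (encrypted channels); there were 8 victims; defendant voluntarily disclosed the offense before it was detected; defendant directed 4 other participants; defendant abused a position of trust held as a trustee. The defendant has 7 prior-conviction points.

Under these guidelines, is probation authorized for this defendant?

Base offense level for possession of contraband: 5.
S1 applies: 5 + 2 = 7.
S3 applies: 7 + 1 = 8.
S4 applies (level before this adjustment is 8 < 18, so +1): 8 + 1 = 9.
S5 applies: 9 + 2 = 11.
S6 applies: 11 − 1 = 10.
Final offense level: 10.
Criminal history: 7 prior points → Category 2 (5-10).
Level 10 falls in the 1-10 band.
Grid: Level 1-10 × Category 2 = 24-60 weeks.
Probation check: level 10 ≤ 18 and category 2 ≤ 3 → eligible.

Yes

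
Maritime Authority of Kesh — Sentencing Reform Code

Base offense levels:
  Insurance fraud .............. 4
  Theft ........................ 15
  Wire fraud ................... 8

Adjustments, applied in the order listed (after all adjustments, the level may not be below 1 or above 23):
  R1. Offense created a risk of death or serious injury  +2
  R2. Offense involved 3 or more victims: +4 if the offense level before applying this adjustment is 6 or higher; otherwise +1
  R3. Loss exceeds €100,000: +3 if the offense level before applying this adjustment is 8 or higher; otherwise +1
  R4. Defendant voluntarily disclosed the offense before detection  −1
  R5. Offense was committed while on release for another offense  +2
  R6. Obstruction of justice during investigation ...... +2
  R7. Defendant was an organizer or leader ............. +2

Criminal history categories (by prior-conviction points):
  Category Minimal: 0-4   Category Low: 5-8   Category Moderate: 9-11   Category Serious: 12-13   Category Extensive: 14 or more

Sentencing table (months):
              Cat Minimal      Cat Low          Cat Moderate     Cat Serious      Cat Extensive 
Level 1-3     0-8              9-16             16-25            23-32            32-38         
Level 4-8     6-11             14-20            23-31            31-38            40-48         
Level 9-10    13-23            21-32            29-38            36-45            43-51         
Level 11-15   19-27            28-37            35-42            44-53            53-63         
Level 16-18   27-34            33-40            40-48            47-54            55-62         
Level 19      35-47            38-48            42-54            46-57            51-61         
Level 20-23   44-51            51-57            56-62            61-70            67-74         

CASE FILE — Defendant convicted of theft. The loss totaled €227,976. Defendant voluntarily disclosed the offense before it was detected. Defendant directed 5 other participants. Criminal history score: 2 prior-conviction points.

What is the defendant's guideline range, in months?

35-47 months

Base offense level for theft: 15.
R3 applies (level before this adjustment is 15 ≥ 8, so +3): 15 + 3 = 18.
R4 applies: 18 − 1 = 17.
R5 does not apply.
R6 does not apply.
R7 applies: 17 + 2 = 19.
Final offense level: 19.
Criminal history: 2 prior points → Category Minimal (0-4).
Level 19 falls in the 19 band.
Grid: Level 19 × Category Minimal = 35-47 months.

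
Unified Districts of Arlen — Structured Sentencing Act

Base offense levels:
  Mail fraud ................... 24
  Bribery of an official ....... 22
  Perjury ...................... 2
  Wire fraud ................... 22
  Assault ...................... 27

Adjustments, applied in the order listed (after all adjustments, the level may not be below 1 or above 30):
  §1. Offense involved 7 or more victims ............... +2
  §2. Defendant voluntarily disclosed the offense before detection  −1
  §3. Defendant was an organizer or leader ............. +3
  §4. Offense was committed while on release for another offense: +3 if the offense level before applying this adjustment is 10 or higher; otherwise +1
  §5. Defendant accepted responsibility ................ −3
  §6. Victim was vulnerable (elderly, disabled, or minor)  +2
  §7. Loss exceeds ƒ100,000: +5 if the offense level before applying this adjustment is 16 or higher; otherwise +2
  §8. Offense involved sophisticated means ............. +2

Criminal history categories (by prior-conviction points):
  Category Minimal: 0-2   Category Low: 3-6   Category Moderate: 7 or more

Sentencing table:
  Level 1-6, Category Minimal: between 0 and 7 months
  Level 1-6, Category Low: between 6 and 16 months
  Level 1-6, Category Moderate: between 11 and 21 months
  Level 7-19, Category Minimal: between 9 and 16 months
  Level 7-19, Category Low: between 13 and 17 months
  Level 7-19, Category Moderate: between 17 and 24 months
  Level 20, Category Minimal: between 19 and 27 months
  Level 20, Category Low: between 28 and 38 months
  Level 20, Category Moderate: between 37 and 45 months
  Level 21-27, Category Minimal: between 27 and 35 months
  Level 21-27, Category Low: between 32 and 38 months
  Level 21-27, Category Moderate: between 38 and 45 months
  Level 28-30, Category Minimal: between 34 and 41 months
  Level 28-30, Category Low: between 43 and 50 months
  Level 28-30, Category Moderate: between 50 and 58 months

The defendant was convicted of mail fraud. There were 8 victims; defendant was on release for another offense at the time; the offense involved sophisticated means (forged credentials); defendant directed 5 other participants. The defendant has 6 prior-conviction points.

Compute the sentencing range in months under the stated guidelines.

Base offense level for mail fraud: 24.
§1 applies: 24 + 2 = 26.
§3 applies: 26 + 3 = 29.
§4 applies (level before this adjustment is 29 ≥ 10, so +3): 29 + 3 = 32.
§5 does not apply.
§6 does not apply.
§8 applies: 32 + 2 = 34.
Level 34 exceeds the maximum of 30; capped at 30.
Final offense level: 30.
Criminal history: 6 prior points → Category Low (3-6).
Level 30 falls in the 28-30 band.
Grid: Level 28-30 × Category Low = 43-50 months.

43-50 months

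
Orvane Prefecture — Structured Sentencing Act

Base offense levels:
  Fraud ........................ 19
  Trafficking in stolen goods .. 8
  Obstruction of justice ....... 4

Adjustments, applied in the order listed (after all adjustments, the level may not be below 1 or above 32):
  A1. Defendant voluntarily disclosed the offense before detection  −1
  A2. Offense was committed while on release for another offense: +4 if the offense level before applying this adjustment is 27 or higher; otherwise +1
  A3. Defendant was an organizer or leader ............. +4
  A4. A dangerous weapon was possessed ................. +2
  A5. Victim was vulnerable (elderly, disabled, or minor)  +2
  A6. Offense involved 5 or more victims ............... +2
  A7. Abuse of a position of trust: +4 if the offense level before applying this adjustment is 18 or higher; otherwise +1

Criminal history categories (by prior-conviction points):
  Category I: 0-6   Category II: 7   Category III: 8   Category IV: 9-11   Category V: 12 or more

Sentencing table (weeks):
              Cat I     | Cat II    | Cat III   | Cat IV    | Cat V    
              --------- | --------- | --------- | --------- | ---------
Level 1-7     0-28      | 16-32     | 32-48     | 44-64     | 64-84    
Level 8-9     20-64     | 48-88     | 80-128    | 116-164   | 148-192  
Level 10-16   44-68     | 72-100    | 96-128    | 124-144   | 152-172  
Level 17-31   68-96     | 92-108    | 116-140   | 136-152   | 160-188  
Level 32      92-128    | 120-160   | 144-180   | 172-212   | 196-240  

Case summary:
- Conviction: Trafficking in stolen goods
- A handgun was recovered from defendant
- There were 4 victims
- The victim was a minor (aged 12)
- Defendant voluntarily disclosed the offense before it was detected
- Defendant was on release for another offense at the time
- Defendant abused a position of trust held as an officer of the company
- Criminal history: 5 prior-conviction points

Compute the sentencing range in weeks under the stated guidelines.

44-68 weeks

Base offense level for trafficking in stolen goods: 8.
A1 applies: 8 − 1 = 7.
A2 applies (level before this adjustment is 7 < 27, so +1): 7 + 1 = 8.
A3 does not apply.
A4 applies: 8 + 2 = 10.
A5 applies: 10 + 2 = 12.
A6 does not apply.
A7 applies (level before this adjustment is 12 < 18, so +1): 12 + 1 = 13.
Final offense level: 13.
Criminal history: 5 prior points → Category I (0-6).
Level 13 falls in the 10-16 band.
Grid: Level 10-16 × Category I = 44-68 weeks.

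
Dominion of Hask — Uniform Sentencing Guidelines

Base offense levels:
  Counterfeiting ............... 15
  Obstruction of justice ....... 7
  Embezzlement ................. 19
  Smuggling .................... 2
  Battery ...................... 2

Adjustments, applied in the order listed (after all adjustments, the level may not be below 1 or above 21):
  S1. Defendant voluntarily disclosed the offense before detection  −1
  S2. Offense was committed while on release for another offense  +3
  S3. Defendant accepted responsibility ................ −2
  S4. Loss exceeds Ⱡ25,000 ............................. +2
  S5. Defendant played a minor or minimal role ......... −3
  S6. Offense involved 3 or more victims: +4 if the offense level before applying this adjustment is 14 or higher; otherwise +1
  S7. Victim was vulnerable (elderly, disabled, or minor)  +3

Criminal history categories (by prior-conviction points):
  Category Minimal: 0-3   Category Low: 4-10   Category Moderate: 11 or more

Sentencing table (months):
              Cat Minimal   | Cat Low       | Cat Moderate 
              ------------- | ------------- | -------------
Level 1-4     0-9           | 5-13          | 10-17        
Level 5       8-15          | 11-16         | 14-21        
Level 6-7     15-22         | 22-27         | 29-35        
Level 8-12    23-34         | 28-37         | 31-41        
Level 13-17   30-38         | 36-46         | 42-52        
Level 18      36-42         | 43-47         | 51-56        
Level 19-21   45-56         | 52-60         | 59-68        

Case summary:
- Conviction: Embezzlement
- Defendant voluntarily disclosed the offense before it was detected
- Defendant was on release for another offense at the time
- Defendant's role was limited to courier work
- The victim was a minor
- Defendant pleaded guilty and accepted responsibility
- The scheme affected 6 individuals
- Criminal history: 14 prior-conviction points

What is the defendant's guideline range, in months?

Base offense level for embezzlement: 19.
S1 applies: 19 − 1 = 18.
S2 applies: 18 + 3 = 21.
S3 applies: 21 − 2 = 19.
S4 does not apply.
S5 applies: 19 − 3 = 16.
S6 applies (level before this adjustment is 16 ≥ 14, so +4): 16 + 4 = 20.
S7 applies: 20 + 3 = 23.
Level 23 exceeds the maximum of 21; capped at 21.
Final offense level: 21.
Criminal history: 14 prior points → Category Moderate (11+).
Level 21 falls in the 19-21 band.
Grid: Level 19-21 × Category Moderate = 59-68 months.

59-68 months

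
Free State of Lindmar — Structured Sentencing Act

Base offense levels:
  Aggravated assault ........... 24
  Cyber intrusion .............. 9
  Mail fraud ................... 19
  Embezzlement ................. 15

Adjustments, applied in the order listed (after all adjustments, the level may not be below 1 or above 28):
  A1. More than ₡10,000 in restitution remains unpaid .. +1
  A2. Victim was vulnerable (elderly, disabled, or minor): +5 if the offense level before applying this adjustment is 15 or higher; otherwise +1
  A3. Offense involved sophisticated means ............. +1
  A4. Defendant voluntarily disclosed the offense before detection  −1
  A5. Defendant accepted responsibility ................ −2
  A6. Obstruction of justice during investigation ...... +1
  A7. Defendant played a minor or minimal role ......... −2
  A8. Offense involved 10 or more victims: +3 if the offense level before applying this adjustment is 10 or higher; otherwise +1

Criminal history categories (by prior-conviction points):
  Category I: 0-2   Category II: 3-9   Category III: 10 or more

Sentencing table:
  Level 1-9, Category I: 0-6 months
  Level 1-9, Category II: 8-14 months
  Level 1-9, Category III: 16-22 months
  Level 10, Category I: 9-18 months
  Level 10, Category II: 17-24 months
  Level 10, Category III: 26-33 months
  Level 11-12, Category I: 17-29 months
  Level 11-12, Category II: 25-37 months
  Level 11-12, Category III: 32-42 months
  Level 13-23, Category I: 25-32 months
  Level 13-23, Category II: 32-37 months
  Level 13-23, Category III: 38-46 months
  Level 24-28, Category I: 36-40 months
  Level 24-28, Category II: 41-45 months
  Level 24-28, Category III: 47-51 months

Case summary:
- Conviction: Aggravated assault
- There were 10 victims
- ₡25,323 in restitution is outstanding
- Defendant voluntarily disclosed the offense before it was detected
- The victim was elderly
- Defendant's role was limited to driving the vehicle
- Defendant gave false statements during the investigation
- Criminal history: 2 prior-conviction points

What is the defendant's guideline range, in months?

Base offense level for aggravated assault: 24.
A1 applies: 24 + 1 = 25.
A2 applies (level before this adjustment is 25 ≥ 15, so +5): 25 + 5 = 30.
A3 does not apply.
A4 applies: 30 − 1 = 29.
A5 does not apply.
A6 applies: 29 + 1 = 30.
A7 applies: 30 − 2 = 28.
A8 applies (level before this adjustment is 28 ≥ 10, so +3): 28 + 3 = 31.
Level 31 exceeds the maximum of 28; capped at 28.
Final offense level: 28.
Criminal history: 2 prior points → Category I (0-2).
Level 28 falls in the 24-28 band.
Grid: Level 24-28 × Category I = 36-40 months.

36-40 months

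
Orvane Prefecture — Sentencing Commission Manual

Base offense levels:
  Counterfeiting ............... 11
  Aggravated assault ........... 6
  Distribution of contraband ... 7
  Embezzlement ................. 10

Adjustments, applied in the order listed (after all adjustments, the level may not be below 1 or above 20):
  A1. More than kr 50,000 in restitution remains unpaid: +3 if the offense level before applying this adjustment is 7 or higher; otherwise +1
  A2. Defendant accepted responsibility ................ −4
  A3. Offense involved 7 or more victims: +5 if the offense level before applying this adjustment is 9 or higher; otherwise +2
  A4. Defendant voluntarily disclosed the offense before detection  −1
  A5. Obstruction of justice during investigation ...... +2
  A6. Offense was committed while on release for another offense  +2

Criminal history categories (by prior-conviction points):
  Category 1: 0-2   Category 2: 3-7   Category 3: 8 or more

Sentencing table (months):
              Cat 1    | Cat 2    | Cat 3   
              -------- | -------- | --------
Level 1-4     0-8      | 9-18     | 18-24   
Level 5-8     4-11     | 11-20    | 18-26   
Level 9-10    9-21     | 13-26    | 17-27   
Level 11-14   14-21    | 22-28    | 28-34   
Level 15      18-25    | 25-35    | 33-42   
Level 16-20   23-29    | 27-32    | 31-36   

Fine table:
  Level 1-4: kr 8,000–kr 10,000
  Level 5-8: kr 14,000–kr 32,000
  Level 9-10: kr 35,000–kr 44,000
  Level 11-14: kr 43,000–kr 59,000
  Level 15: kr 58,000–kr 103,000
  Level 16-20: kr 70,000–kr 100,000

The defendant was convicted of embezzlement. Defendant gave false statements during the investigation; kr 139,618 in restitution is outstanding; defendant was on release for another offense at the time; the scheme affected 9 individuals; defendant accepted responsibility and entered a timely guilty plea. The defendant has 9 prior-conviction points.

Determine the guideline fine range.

Base offense level for embezzlement: 10.
A1 applies (level before this adjustment is 10 ≥ 7, so +3): 10 + 3 = 13.
A2 applies: 13 − 4 = 9.
A3 applies (level before this adjustment is 9 ≥ 9, so +5): 9 + 5 = 14.
A5 applies: 14 + 2 = 16.
A6 applies: 16 + 2 = 18.
Final offense level: 18.
Level 18 falls in the 16-20 band.
Fine table: Level 16-20 → kr 70,000–kr 100,000.

kr 70,000–kr 100,000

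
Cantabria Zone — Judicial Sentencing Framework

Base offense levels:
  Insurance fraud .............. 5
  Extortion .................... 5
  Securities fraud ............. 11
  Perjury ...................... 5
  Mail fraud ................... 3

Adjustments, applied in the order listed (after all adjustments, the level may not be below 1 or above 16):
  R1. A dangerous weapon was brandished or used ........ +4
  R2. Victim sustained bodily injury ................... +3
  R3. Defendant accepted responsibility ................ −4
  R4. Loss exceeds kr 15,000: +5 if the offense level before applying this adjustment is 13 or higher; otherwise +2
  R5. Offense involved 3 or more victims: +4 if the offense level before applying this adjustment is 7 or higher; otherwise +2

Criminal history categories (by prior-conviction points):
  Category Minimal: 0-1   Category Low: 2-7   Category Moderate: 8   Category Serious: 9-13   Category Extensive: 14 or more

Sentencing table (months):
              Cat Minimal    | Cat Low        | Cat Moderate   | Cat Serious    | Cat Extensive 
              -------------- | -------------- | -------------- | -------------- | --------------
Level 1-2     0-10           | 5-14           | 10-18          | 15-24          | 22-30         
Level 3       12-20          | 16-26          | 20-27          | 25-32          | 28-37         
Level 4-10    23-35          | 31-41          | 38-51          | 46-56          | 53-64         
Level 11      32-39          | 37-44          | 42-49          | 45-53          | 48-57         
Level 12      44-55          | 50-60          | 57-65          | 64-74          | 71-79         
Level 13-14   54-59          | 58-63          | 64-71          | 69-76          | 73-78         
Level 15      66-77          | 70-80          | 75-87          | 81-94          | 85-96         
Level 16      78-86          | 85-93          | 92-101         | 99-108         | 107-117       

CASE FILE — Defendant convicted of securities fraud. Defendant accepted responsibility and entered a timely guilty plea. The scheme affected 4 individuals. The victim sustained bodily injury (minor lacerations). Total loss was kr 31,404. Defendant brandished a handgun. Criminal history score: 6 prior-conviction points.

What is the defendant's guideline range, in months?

Base offense level for securities fraud: 11.
R1 applies: 11 + 4 = 15.
R2 applies: 15 + 3 = 18.
R3 applies: 18 − 4 = 14.
R4 applies (level before this adjustment is 14 ≥ 13, so +5): 14 + 5 = 19.
R5 applies (level before this adjustment is 19 ≥ 7, so +4): 19 + 4 = 23.
Level 23 exceeds the maximum of 16; capped at 16.
Final offense level: 16.
Criminal history: 6 prior points → Category Low (2-7).
Level 16 falls in the 16 band.
Grid: Level 16 × Category Low = 85-93 months.

85-93 months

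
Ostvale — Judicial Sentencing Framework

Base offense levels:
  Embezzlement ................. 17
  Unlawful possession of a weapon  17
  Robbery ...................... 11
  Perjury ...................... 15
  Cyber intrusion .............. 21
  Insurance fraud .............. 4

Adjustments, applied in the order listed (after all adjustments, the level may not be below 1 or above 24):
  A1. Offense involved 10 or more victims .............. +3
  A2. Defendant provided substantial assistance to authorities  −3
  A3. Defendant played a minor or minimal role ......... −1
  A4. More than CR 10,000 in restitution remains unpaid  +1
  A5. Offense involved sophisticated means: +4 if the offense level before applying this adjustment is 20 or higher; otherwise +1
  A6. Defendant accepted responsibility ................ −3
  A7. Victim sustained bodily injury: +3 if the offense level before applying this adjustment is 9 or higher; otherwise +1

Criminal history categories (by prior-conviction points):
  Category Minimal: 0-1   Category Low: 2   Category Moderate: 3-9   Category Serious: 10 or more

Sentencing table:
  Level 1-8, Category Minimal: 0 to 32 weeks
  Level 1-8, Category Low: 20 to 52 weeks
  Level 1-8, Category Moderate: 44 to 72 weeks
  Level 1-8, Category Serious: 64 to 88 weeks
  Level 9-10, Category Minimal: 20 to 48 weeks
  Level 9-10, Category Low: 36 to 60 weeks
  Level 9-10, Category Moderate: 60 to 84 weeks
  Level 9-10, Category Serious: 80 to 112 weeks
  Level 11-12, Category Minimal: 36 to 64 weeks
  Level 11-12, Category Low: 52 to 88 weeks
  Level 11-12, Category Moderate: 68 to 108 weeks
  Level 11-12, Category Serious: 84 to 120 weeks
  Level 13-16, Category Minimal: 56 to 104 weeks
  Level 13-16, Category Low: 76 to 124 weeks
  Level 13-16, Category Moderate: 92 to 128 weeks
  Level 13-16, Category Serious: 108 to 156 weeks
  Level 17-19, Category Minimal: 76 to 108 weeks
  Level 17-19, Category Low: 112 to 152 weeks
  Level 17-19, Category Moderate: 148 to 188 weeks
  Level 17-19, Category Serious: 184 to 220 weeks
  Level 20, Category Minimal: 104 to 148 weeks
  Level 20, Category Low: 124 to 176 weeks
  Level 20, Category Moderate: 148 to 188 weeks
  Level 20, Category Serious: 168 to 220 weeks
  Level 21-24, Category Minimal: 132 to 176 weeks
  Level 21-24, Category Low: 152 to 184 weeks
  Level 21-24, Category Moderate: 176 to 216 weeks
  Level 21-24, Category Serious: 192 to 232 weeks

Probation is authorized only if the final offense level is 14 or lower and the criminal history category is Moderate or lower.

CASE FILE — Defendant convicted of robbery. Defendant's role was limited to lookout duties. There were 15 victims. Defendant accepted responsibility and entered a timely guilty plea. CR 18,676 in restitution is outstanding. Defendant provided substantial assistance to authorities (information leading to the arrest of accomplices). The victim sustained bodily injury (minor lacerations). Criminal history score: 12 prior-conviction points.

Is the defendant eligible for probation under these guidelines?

No

Base offense level for robbery: 11.
A1 applies: 11 + 3 = 14.
A2 applies: 14 − 3 = 11.
A3 applies: 11 − 1 = 10.
A4 applies: 10 + 1 = 11.
A5 does not apply.
A6 applies: 11 − 3 = 8.
A7 applies (level before this adjustment is 8 < 9, so +1): 8 + 1 = 9.
Final offense level: 9.
Criminal history: 12 prior points → Category Serious (10+).
Level 9 falls in the 9-10 band.
Grid: Level 9-10 × Category Serious = 80-112 weeks.
Probation check: level 9 ≤ 14 and category Serious > Moderate → not eligible.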